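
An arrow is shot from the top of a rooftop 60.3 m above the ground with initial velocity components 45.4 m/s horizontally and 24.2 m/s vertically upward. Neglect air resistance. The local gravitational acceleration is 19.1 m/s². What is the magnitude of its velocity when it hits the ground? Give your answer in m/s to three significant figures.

Vertical motion (up positive, ground at y = 0): 9.550 t² − (24.20) t − 60.3 = 0, so t = (24.20 + √(24.20² + 2·19.1·60.3)) / 19.1 = (24.20 + 53.75) / 19.1 = 4.081 s.
Vertical velocity at impact: v_y = v_y0 − g t = 24.20 − 19.1 × 4.081 = −53.75 m/s.
Speed: |v| = √(vₓ² + v_y²) = √(45.40² + 53.75²) = 70.36 m/s.

70.4 m/s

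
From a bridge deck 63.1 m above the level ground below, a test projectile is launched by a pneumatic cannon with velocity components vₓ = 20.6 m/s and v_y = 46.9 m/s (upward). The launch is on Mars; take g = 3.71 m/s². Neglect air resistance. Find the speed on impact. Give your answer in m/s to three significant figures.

Vertical motion (up positive, ground at y = 0): 1.855 t² − (46.90) t − 63.1 = 0, so t = (46.90 + √(46.90² + 2·3.71·63.1)) / 3.71 = (46.90 + 51.65) / 3.71 = 26.56 s.
Vertical velocity at impact: v_y = v_y0 − g t = 46.90 − 3.71 × 26.56 = −51.65 m/s.
Speed: |v| = √(vₓ² + v_y²) = √(20.60² + 51.65²) = 55.61 m/s.

55.6 m/s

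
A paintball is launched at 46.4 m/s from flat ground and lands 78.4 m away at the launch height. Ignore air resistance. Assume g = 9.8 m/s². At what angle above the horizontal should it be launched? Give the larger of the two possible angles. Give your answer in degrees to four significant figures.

Level-ground range R = v₀² sin(2θ)/g ⇒ sin(2θ) = gR/v₀² = 9.80 × 78.4 / 46.4² = 0.3569.
2θ = 20.91° or 180° − 20.91° = 159.1°, so θ = 10.45° or 79.55°.
The larger angle is 79.55°.

79.55°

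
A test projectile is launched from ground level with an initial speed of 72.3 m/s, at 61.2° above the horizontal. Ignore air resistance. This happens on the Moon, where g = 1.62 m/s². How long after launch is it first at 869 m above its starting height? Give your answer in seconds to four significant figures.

17.74 s

Horizontal component vₓ = 72.30 cos 61.2° = 34.83 m/s; vertical v_y0 = 72.30 sin 61.2° = 63.36 m/s.
Set y = v_y0 t − ½ g t² = 869: 0.8100 t² − 63.36 t + 869 = 0.
Quadratic formula: t = (63.36 ± √1198.5) / 1.62 = (63.36 ± 34.62) / 1.62 → t = 17.74 s or 60.48 s.
The first (ascending) time is 17.74 s.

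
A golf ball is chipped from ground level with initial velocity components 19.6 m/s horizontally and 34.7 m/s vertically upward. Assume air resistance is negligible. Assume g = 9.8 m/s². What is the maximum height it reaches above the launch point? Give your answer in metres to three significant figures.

61.4 m

At the apex v_y = 0, so H = v_y0²/(2g) = 34.70²/19.60 = 61.43 m.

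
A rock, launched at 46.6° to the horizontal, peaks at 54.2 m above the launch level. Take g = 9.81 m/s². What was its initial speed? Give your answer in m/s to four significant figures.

44.88 m/s

At the peak v_y = 0, so v_y0 = √(2gH) = √(2 × 9.81 × 54.2) = 32.61 m/s.
v_y0 = v₀ sin θ ⇒ v₀ = 32.61 / sin 46.6° = 44.88 m/s.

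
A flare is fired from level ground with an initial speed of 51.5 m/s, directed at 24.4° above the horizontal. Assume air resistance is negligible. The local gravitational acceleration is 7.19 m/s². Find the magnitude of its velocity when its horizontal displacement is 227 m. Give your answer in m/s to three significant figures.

Components: vₓ = 51.50 cos 24.4° = 46.90 m/s, v_y0 = 51.50 sin 24.4° = 21.27 m/s.
Time to reach x = 227 m: t = x/vₓ = 227/46.90 = 4.840 s.
Vertical velocity there: v_y = v_y0 − g t = 21.27 − 7.19 × 4.840 = −13.53 m/s.
Speed: √(vₓ² + v_y²) = √(46.90² + 13.53²) = 48.81 m/s.

48.8 m/s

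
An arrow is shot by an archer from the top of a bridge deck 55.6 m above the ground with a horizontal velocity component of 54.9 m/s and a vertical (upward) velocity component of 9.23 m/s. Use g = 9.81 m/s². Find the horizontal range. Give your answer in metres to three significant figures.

244 m

Vertical motion (up positive, ground at y = 0): 4.905 t² − (9.230) t − 55.6 = 0, so t = (9.230 + √(9.230² + 2·9.81·55.6)) / 9.81 = (9.230 + 34.29) / 9.81 = 4.437 s.
Horizontal distance: R = vₓ t = 54.90 × 4.437 = 243.6 m.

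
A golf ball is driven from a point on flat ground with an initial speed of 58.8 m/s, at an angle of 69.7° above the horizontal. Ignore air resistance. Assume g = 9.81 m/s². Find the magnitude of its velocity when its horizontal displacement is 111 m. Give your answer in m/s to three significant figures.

vₓ = 58.80 cos 69.7° = 20.40 m/s; v_y0 = 58.80 sin 69.7° = 55.15 m/s.
At x = 111 m, t = x/vₓ = 111/20.40 = 5.441 s.
Vertical velocity there: v_y = v_y0 − g t = 55.15 − 9.81 × 5.441 = 1.769 m/s.
Speed: √(vₓ² + v_y²) = √(20.40² + 1.769²) = 20.48 m/s.

20.5 m/s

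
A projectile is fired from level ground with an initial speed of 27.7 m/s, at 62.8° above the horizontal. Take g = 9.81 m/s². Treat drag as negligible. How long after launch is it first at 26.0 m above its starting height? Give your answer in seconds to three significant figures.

1.51 s

Components: vₓ = 27.70 cos 62.8° = 12.66 m/s, v_y0 = 27.70 sin 62.8° = 24.64 m/s.
Require v_y0 t − ½ g t² = 26.0, i.e. 4.905 t² − 24.64 t + 26.0 = 0.
Quadratic formula: t = (24.64 ± √96.854) / 9.81 = (24.64 ± 9.841) / 9.81 → t = 1.508 s or 3.515 s.
The first (ascending) time is 1.508 s.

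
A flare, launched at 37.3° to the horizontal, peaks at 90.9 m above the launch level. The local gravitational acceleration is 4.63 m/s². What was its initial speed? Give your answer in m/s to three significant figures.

47.9 m/s

At the peak v_y = 0, so v_y0 = √(2gH) = √(2 × 4.63 × 90.9) = 29.01 m/s.
v_y0 = v₀ sin θ ⇒ v₀ = 29.01 / sin 37.3° = 47.88 m/s.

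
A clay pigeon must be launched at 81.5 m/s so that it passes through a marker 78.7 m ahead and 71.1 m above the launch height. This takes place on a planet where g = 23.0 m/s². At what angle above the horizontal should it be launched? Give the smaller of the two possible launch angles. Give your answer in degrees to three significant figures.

51.4°

Trajectory: y = x tanθ − g x² (1 + tan²θ)/(2v₀²). With x = 78.7, y = 71.1, v₀ = 81.5, g = 23.0:
10.72 tan²θ − 78.7 tanθ + (81.82) = 0.
tanθ = [78.7 ± √(78.7² − 4 × 10.72 × (81.82))] / (2 × 10.72) = (78.7 ± 51.81) / 21.45, giving tanθ = 1.254 or 6.085.
θ = 51.43° or 80.67°; the smaller is 51.43°.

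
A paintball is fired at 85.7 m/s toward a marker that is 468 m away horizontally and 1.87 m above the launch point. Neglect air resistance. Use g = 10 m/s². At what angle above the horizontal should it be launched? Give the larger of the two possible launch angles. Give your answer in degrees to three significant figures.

Trajectory: y = x tanθ − g x² (1 + tan²θ)/(2v₀²). With x = 468, y = 1.87, v₀ = 85.7, g = 10.0:
149.1 tan²θ − 468 tanθ + (151.0) = 0.
tanθ = [468 ± √(468² − 4 × 149.1 × (151.0))] / (2 × 149.1) = (468 ± 359.1) / 298.2, giving tanθ = 0.3651 or 2.774.
θ = 20.06° or 70.17°; the larger is 70.17°.

70.2°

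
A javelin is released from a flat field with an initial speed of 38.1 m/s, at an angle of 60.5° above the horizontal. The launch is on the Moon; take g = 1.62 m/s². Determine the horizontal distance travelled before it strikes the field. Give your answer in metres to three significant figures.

768 m

Horizontal component vₓ = 38.10 cos 60.5° = 18.76 m/s; vertical v_y0 = 38.10 sin 60.5° = 33.16 m/s.
Time aloft: T = 2 v_y0 / g = 2 × 33.16 / 1.62 = 40.94 s.
Horizontal distance R = vₓ T = 18.76 × 40.94 = 768.1 m.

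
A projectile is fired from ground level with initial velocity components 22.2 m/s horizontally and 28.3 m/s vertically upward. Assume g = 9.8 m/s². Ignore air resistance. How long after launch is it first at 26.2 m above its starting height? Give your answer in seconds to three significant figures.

1.16 s

Set y = v_y0 t − ½ g t² = 26.2: 4.900 t² − 28.30 t + 26.2 = 0.
Quadratic formula: t = (28.30 ± √287.37) / 9.80 = (28.30 ± 16.95) / 9.80 → t = 1.158 s or 4.618 s.
The first (ascending) time is 1.158 s.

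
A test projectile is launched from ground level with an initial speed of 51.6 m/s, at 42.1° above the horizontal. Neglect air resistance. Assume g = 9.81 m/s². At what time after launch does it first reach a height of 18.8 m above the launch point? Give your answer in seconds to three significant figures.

Horizontal component vₓ = 51.60 cos 42.1° = 38.29 m/s; vertical v_y0 = 51.60 sin 42.1° = 34.59 m/s.
Height y(t) = 34.59 t − 4.905 t² = 18.8 gives 4.905 t² − 34.59 t + 18.8 = 0.
Quadratic formula: t = (34.59 ± √827.89) / 9.81 = (34.59 ± 28.77) / 9.81 → t = 0.5934 s or 6.459 s.
The first (ascending) time is 0.5934 s.

0.593 s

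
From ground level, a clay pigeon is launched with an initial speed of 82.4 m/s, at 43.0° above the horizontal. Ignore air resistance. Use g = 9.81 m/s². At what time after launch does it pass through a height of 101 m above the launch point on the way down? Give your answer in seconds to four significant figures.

Components: vₓ = 82.40 cos 43.0° = 60.26 m/s, v_y0 = 82.40 sin 43.0° = 56.20 m/s.
Set y = v_y0 t − ½ g t² = 101: 4.905 t² − 56.20 t + 101 = 0.
Quadratic formula: t = (56.20 ± √1176.4) / 9.81 = (56.20 ± 34.30) / 9.81 → t = 2.232 s or 9.225 s.
The descending-branch root is 9.225 s.

9.225 s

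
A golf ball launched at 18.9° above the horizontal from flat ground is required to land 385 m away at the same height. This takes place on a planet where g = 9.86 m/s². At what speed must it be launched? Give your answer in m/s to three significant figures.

From R = (v₀² / g) sin 2θ: v₀ = √(gR / sin 2θ).
v₀ = √(9.86 × 385 / sin 37.80°) = √(3796 / 0.6129) = √6193.6 = 78.70 m/s.

78.7 m/s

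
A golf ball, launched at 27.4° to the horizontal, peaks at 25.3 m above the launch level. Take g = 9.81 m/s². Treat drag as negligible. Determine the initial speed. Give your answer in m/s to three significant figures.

At the peak v_y = 0, so v_y0 = √(2gH) = √(2 × 9.81 × 25.3) = 22.28 m/s.
v_y0 = v₀ sin θ ⇒ v₀ = 22.28 / sin 27.4° = 48.41 m/s.

48.4 m/s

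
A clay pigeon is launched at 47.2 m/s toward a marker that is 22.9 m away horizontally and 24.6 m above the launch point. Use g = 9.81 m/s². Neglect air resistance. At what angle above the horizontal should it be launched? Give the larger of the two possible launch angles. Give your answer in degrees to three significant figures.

Trajectory: y = x tanθ − g x² (1 + tan²θ)/(2v₀²). With x = 22.9, y = 24.6, v₀ = 47.2, g = 9.81:
1.155 tan²θ − 22.9 tanθ + (25.75) = 0.
tanθ = [22.9 ± √(22.9² − 4 × 1.155 × (25.75))] / (2 × 1.155) = (22.9 ± 20.14) / 2.309, giving tanθ = 1.197 or 18.64.
θ = 50.12° or 86.93°; the larger is 86.93°.

86.9°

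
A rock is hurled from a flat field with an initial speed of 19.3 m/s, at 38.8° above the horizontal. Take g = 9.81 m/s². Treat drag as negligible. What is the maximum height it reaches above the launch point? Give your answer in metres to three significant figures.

7.45 m

vₓ = 19.30 cos 38.8° = 15.04 m/s; v_y0 = 19.30 sin 38.8° = 12.09 m/s.
Maximum height: H = v_y0² / (2g) = 12.09² / (2 × 9.81) = 7.454 m.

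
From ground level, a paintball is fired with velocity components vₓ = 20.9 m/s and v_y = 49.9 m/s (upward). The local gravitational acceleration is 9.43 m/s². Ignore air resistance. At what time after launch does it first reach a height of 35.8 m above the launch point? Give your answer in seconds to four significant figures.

Set y = v_y0 t − ½ g t² = 35.8: 4.715 t² − 49.90 t + 35.8 = 0.
Quadratic formula: t = (49.90 ± √1814.8) / 9.43 = (49.90 ± 42.60) / 9.43 → t = 0.7740 s or 9.809 s.
The first (ascending) time is 0.7740 s.

0.7740 s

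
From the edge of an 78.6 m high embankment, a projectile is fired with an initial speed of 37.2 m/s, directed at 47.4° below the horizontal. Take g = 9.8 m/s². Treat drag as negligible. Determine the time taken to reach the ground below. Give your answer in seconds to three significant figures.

2.09 s

Components: vₓ = 37.20 cos 47.4° = 25.18 m/s, v_y0 = −27.38 m/s (downward).
With up positive and y = 0 at the ground: y(t) = 78.6 + (−27.38) t − 4.900 t². Setting y = 0 and taking the positive root: t = [−27.38 + √(27.38² + 2·9.80·78.6)] / 9.80 = (−27.38 + 47.86) / 9.80 = 2.089 s.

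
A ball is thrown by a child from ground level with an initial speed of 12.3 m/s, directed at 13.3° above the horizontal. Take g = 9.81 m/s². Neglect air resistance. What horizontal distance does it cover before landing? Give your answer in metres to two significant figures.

vₓ = 12.30 cos 13.3° = 11.97 m/s; v_y0 = 12.30 sin 13.3° = 2.830 m/s.
Time aloft: T = 2 v_y0 / g = 2 × 2.830 / 9.81 = 0.5769 s.
Range: R = vₓ T = 11.97 × 0.5769 = 6.905 m.

6.9 m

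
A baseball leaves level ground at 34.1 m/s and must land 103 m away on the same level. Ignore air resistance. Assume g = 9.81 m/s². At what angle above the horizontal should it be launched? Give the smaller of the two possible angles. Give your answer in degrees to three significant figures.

30.2°

Level-ground range R = v₀² sin(2θ)/g ⇒ sin(2θ) = gR/v₀² = 9.81 × 103 / 34.1² = 0.8690.
2θ = 60.34° or 180° − 60.34° = 119.7°, so θ = 30.17° or 59.83°.
The smaller angle is 30.17°.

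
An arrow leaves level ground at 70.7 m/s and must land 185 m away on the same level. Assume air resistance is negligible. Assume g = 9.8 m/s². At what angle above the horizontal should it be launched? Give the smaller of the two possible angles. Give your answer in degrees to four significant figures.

10.63°

R = v₀² sin 2θ / g gives sin 2θ = gR/v₀² = 9.80·185/70.7² = 0.3627.
2θ = 21.27° or 180° − 21.27° = 158.7°, so θ = 10.63° or 79.37°.
The smaller angle is 10.63°.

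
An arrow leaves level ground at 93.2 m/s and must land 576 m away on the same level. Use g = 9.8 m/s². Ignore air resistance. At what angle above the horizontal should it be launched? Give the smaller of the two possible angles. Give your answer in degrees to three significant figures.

Level-ground range R = v₀² sin(2θ)/g ⇒ sin(2θ) = gR/v₀² = 9.80 × 576 / 93.2² = 0.6499.
2θ = 40.53° or 180° − 40.53° = 139.5°, so θ = 20.27° or 69.73°.
The smaller angle is 20.27°.

20.3°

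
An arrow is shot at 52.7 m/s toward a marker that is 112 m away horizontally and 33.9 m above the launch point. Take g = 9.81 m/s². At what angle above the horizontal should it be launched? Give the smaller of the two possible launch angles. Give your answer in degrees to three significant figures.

Trajectory: y = x tanθ − g x² (1 + tan²θ)/(2v₀²). With x = 112, y = 33.9, v₀ = 52.7, g = 9.81:
22.15 tan²θ − 112 tanθ + (56.05) = 0.
tanθ = [112 ± √(112² − 4 × 22.15 × (56.05))] / (2 × 22.15) = (112 ± 87.04) / 44.31, giving tanθ = 0.5632 or 4.492.
θ = 29.39° or 77.45°; the smaller is 29.39°.

29.4°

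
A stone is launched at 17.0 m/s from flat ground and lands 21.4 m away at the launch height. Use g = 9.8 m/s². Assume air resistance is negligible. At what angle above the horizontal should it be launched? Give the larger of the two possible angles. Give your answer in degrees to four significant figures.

66.74°

Level-ground range R = v₀² sin(2θ)/g ⇒ sin(2θ) = gR/v₀² = 9.80 × 21.4 / 17.0² = 0.7257.
2θ = 46.53° or 180° − 46.53° = 133.5°, so θ = 23.26° or 66.74°.
The larger angle is 66.74°.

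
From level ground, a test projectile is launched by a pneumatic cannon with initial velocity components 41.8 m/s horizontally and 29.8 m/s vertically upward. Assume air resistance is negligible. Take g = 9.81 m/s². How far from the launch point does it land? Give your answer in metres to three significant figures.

Time aloft: T = 2 v_y0 / g = 2 × 29.80 / 9.81 = 6.075 s.
Horizontal distance R = vₓ T = 41.80 × 6.075 = 254.0 m.

254 m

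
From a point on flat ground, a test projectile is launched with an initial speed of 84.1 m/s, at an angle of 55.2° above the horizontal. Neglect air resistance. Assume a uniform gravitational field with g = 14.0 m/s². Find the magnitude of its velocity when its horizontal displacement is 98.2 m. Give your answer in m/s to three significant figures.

Horizontal component vₓ = 84.10 cos 55.2° = 48.00 m/s; vertical v_y0 = 84.10 sin 55.2° = 69.06 m/s.
At x = 98.2 m, t = x/vₓ = 98.2/48.00 = 2.046 s.
Vertical velocity there: v_y = v_y0 − g t = 69.06 − 14.0 × 2.046 = 40.42 m/s.
Speed: √(vₓ² + v_y²) = √(48.00² + 40.42²) = 62.75 m/s.

62.7 m/s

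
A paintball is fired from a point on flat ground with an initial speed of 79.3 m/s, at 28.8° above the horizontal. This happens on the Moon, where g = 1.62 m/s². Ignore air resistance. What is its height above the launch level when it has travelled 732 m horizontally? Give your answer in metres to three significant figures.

313 m

Horizontal component vₓ = 79.30 cos 28.8° = 69.49 m/s; vertical v_y0 = 79.30 sin 28.8° = 38.20 m/s.
x = vₓ t ⇒ t = 732/69.49 = 10.53 s.
Height: y = v_y0 t − ½ g t² = 38.20 × 10.53 − 0.8100 × 10.53² = 402.4 − 89.88 = 312.5 m.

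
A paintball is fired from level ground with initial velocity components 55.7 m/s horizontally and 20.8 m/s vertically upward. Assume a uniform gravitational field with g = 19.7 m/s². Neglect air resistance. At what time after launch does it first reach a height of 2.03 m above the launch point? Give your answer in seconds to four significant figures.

0.1026 s

Require v_y0 t − ½ g t² = 2.03, i.e. 9.850 t² − 20.80 t + 2.03 = 0.
t = [20.80 ± √(20.80² − 2·19.7·2.03)] / 19.7 = (20.80 ± 18.78) / 19.7, so t = 0.1026 s or t = 2.009 s.
The first (ascending) time is 0.1026 s.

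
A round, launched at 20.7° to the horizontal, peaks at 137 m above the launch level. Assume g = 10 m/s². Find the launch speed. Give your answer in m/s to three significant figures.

148 m/s

At the peak v_y = 0, so v_y0 = √(2gH) = √(2 × 10.0 × 137) = 52.35 m/s.
v_y0 = v₀ sin θ ⇒ v₀ = 52.35 / sin 20.7° = 148.1 m/s.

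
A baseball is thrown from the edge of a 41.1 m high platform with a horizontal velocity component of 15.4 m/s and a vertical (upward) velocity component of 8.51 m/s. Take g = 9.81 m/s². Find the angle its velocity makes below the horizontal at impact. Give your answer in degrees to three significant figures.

The projectile lands when y = 41.1 + (8.510) t − ½·9.81·t² = 0. Positive root: t = (8.510 + √(8.510² + 2·9.81·41.1)) / 9.81 = (8.510 + 29.64) / 9.81 = 3.889 s.
At impact: v_y = v_y0 − g t = −29.64 m/s; vₓ = 15.40 m/s.
Angle below horizontal: arctan(|v_y|/vₓ) = arctan(29.64/15.40) = 62.55°.

62.5°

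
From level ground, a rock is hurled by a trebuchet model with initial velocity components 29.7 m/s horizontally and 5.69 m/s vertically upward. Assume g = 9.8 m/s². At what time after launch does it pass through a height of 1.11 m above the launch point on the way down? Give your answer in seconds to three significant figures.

Set y = v_y0 t − ½ g t² = 1.11: 4.900 t² − 5.690 t + 1.11 = 0.
t = [5.690 ± √(5.690² − 2·9.80·1.11)] / 9.80 = (5.690 ± 3.259) / 9.80, so t = 0.2481 s or t = 0.9131 s.
The descending-branch root is 0.9131 s.

0.913 s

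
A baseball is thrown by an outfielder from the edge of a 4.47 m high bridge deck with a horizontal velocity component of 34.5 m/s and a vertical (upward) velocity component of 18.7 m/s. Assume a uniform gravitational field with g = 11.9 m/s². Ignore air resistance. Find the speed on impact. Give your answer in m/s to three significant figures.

40.6 m/s

Vertical motion (up positive, ground at y = 0): 5.950 t² − (18.70) t − 4.47 = 0, so t = (18.70 + √(18.70² + 2·11.9·4.47)) / 11.9 = (18.70 + 21.36) / 11.9 = 3.366 s.
Vertical velocity at impact: v_y = v_y0 − g t = 18.70 − 11.9 × 3.366 = −21.36 m/s.
Speed: |v| = √(vₓ² + v_y²) = √(34.50² + 21.36²) = 40.57 m/s.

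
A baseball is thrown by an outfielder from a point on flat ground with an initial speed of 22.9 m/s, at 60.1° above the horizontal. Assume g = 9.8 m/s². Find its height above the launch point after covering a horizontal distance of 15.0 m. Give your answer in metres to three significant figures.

vₓ = 22.90 cos 60.1° = 11.42 m/s; v_y0 = 22.90 sin 60.1° = 19.85 m/s.
At x = 15.0 m, t = x/vₓ = 15.0/11.42 = 1.314 s.
Height: y = v_y0 t − ½ g t² = 19.85 × 1.314 − 4.900 × 1.314² = 26.09 − 8.461 = 17.63 m.

17.6 m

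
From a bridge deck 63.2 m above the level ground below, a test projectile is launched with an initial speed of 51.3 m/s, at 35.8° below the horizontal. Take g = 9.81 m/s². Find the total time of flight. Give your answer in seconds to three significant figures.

1.66 s

Resolve: vₓ = 51.30 cos 35.8° = 41.61 m/s and v_y0 = −30.01 m/s (downward).
The projectile lands when y = 63.2 + (−30.01) t − ½·9.81·t² = 0. Positive root: t = (−30.01 + √(30.01² + 2·9.81·63.2)) / 9.81 = (−30.01 + 46.27) / 9.81 = 1.657 s.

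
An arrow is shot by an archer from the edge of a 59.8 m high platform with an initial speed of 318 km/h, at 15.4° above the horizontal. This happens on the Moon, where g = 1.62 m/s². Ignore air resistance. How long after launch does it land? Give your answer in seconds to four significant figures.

31.32 s

Convert: 318 km/h = 318/3.6 = 88.33 m/s.
Components: vₓ = 88.33 cos 15.4° = 85.16 m/s, v_y0 = 88.33 sin 15.4° = 23.46 m/s.
Vertical motion (up positive, ground at y = 0): 0.8100 t² − (23.46) t − 59.8 = 0, so t = (23.46 + √(23.46² + 2·1.62·59.8)) / 1.62 = (23.46 + 27.28) / 1.62 = 31.32 s.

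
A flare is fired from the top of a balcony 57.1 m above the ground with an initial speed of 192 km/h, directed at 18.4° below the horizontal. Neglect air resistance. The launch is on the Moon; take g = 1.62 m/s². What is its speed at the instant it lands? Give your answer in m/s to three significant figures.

55.0 m/s

Convert: 192 km/h = 192/3.6 = 53.33 m/s.
Components: vₓ = 53.33 cos 18.4° = 50.61 m/s, v_y0 = −16.83 m/s (downward).
Vertical motion (up positive, ground at y = 0): 0.8100 t² − (−16.83) t − 57.1 = 0, so t = (−16.83 + √(16.83² + 2·1.62·57.1)) / 1.62 = (−16.83 + 21.64) / 1.62 = 2.968 s.
Vertical velocity at impact: v_y = v_y0 − g t = −16.83 − 1.62 × 2.968 = −21.64 m/s.
Speed: |v| = √(vₓ² + v_y²) = √(50.61² + 21.64²) = 55.04 m/s.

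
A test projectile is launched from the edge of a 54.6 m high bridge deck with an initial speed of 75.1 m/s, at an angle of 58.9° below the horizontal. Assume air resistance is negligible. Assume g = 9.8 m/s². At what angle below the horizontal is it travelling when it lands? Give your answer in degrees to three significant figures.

61.7°

Horizontal component vₓ = 75.10 cos 58.9° = 38.79 m/s; vertical v_y0 = −64.31 m/s (downward).
The projectile lands when y = 54.6 + (−64.31) t − ½·9.80·t² = 0. Positive root: t = (−64.31 + √(64.31² + 2·9.80·54.6)) / 9.80 = (−64.31 + 72.15) / 9.80 = 0.8003 s.
At impact: v_y = v_y0 − g t = −72.15 m/s; vₓ = 38.79 m/s.
Angle below horizontal: arctan(|v_y|/vₓ) = arctan(72.15/38.79) = 61.73°.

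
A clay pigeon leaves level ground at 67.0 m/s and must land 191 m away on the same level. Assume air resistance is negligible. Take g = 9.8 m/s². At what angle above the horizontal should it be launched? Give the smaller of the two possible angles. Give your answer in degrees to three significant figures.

12.3°

R = v₀² sin 2θ / g gives sin 2θ = gR/v₀² = 9.80·191/67.0² = 0.4170.
2θ = 24.64° or 180° − 24.64° = 155.4°, so θ = 12.32° or 77.68°.
The smaller angle is 12.32°.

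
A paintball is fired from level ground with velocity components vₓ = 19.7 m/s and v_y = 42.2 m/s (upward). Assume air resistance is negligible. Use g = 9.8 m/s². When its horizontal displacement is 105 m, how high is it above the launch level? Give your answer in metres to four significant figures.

At x = 105 m, t = x/vₓ = 105/19.70 = 5.330 s.
Height: y = v_y0 t − ½ g t² = 42.20 × 5.330 − 4.900 × 5.330² = 224.9 − 139.2 = 85.72 m.

85.72 m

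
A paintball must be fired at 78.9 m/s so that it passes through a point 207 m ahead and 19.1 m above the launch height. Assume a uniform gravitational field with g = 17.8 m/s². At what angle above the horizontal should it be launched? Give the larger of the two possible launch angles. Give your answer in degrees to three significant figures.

Trajectory: y = x tanθ − g x² (1 + tan²θ)/(2v₀²). With x = 207, y = 19.1, v₀ = 78.9, g = 17.8:
61.26 tan²θ − 207 tanθ + (80.36) = 0.
tanθ = [207 ± √(207² − 4 × 61.26 × (80.36))] / (2 × 61.26) = (207 ± 152.2) / 122.5, giving tanθ = 0.4475 or 2.932.
θ = 24.11° or 71.16°; the larger is 71.16°.

71.2°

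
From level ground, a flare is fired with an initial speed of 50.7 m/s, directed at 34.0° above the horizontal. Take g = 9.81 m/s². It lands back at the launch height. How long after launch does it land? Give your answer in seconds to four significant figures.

5.780 s

vₓ = 50.70 cos 34.0° = 42.03 m/s; v_y0 = 50.70 sin 34.0° = 28.35 m/s.
Time of flight on level ground: T = 2 v_y0 / g = 2 × 28.35 / 9.81 = 5.780 s.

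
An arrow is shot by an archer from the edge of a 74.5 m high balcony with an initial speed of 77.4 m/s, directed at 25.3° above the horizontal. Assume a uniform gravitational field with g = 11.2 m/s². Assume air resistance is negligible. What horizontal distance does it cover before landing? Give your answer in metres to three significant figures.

535 m

Resolve: vₓ = 77.40 cos 25.3° = 69.98 m/s and v_y0 = 77.40 sin 25.3° = 33.08 m/s.
With up positive and y = 0 at the ground: y(t) = 74.5 + (33.08) t − 5.600 t². Setting y = 0 and taking the positive root: t = [33.08 + √(33.08² + 2·11.2·74.5)] / 11.2 = (33.08 + 52.56) / 11.2 = 7.647 s.
Horizontal distance: R = vₓ t = 69.98 × 7.647 = 535.1 m.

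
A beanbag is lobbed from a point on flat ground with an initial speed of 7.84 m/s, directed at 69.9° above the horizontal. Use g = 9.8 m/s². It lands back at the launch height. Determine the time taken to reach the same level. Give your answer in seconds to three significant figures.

Horizontal component vₓ = 7.840 cos 69.9° = 2.694 m/s; vertical v_y0 = 7.840 sin 69.9° = 7.362 m/s.
Time of flight on level ground: T = 2 v_y0 / g = 2 × 7.362 / 9.80 = 1.503 s.

1.50 s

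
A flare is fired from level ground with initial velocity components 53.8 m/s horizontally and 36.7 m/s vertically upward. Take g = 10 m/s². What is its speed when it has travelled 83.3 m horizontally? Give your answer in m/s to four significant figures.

At x = 83.3 m, t = x/vₓ = 83.3/53.80 = 1.548 s.
Vertical velocity there: v_y = v_y0 − g t = 36.70 − 10.0 × 1.548 = 21.22 m/s.
Speed: √(vₓ² + v_y²) = √(53.80² + 21.22²) = 57.83 m/s.

57.83 m/s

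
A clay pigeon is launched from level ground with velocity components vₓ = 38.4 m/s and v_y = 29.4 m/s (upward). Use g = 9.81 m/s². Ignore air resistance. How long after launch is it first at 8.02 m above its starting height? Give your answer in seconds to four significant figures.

Height y(t) = 29.40 t − 4.905 t² = 8.02 gives 4.905 t² − 29.40 t + 8.02 = 0.
t = [29.40 ± √(29.40² − 2·9.81·8.02)] / 9.81 = (29.40 ± 26.59) / 9.81, so t = 0.2865 s or t = 5.707 s.
The first (ascending) time is 0.2865 s.

0.2865 s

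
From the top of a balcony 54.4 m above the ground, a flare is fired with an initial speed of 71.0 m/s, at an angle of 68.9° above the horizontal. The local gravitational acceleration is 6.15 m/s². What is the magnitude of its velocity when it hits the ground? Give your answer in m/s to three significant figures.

75.6 m/s

Components: vₓ = 71.00 cos 68.9° = 25.56 m/s, v_y0 = 71.00 sin 68.9° = 66.24 m/s.
The projectile lands when y = 54.4 + (66.24) t − ½·6.15·t² = 0. Positive root: t = (66.24 + √(66.24² + 2·6.15·54.4)) / 6.15 = (66.24 + 71.11) / 6.15 = 22.33 s.
Vertical velocity at impact: v_y = v_y0 − g t = 66.24 − 6.15 × 22.33 = −71.11 m/s.
Speed: |v| = √(vₓ² + v_y²) = √(25.56² + 71.11²) = 75.57 m/s.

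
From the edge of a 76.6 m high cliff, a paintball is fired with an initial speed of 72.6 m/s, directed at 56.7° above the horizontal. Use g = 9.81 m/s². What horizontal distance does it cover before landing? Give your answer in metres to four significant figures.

539.1 m

Horizontal component vₓ = 72.60 cos 56.7° = 39.86 m/s; vertical v_y0 = 72.60 sin 56.7° = 60.68 m/s.
Vertical motion (up positive, ground at y = 0): 4.905 t² − (60.68) t − 76.6 = 0, so t = (60.68 + √(60.68² + 2·9.81·76.6)) / 9.81 = (60.68 + 72.01) / 9.81 = 13.53 s.
Horizontal distance: R = vₓ t = 39.86 × 13.53 = 539.1 m.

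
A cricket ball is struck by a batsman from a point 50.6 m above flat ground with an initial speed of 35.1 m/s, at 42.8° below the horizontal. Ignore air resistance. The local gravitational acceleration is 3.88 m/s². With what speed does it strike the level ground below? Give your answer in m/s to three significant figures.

Horizontal component vₓ = 35.10 cos 42.8° = 25.75 m/s; vertical v_y0 = −23.85 m/s (downward).
The projectile lands when y = 50.6 + (−23.85) t − ½·3.88·t² = 0. Positive root: t = (−23.85 + √(23.85² + 2·3.88·50.6)) / 3.88 = (−23.85 + 31.01) / 3.88 = 1.845 s.
Vertical velocity at impact: v_y = v_y0 − g t = −23.85 − 3.88 × 1.845 = −31.01 m/s.
Speed: |v| = √(vₓ² + v_y²) = √(25.75² + 31.01²) = 40.31 m/s.

40.3 m/s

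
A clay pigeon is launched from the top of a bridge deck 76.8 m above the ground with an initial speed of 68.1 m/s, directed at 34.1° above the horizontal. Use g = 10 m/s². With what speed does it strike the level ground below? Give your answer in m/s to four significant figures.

Horizontal component vₓ = 68.10 cos 34.1° = 56.39 m/s; vertical v_y0 = 68.10 sin 34.1° = 38.18 m/s.
With up positive and y = 0 at the ground: y(t) = 76.8 + (38.18) t − 5.000 t². Setting y = 0 and taking the positive root: t = [38.18 + √(38.18² + 2·10.0·76.8)] / 10.0 = (38.18 + 54.71) / 10.0 = 9.289 s.
Vertical velocity at impact: v_y = v_y0 − g t = 38.18 − 10.0 × 9.289 = −54.71 m/s.
Speed: |v| = √(vₓ² + v_y²) = √(56.39² + 54.71²) = 78.57 m/s.

78.57 m/s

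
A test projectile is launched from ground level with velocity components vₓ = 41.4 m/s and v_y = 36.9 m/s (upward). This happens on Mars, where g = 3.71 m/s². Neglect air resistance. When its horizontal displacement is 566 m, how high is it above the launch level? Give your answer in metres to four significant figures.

157.8 m

x = vₓ t ⇒ t = 566/41.40 = 13.67 s.
Height: y = v_y0 t − ½ g t² = 36.90 × 13.67 − 1.855 × 13.67² = 504.5 − 346.7 = 157.8 m.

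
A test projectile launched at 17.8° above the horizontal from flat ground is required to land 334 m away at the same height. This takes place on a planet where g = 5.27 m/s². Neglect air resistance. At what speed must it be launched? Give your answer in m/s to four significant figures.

54.99 m/s

From R = (v₀² / g) sin 2θ: v₀ = √(gR / sin 2θ).
v₀ = √(5.27 × 334 / sin 35.60°) = √(1760 / 0.5821) = √3023.7 = 54.99 m/s.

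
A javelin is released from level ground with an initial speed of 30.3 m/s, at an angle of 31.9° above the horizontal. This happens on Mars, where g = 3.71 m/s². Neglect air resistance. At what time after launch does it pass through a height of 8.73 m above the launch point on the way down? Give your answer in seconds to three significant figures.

Resolve: vₓ = 30.30 cos 31.9° = 25.72 m/s and v_y0 = 30.30 sin 31.9° = 16.01 m/s.
Require v_y0 t − ½ g t² = 8.73, i.e. 1.855 t² − 16.01 t + 8.73 = 0.
t = [16.01 ± √(16.01² − 2·3.71·8.73)] / 3.71 = (16.01 ± 13.84) / 3.71, so t = 0.5849 s or t = 8.047 s.
The descending-branch root is 8.047 s.

8.05 s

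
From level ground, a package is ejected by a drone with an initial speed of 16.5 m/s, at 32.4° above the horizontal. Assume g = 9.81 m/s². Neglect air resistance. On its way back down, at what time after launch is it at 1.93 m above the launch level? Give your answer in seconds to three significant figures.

1.55 s

Resolve: vₓ = 16.50 cos 32.4° = 13.93 m/s and v_y0 = 16.50 sin 32.4° = 8.841 m/s.
Height y(t) = 8.841 t − 4.905 t² = 1.93 gives 4.905 t² − 8.841 t + 1.93 = 0.
Quadratic formula: t = (8.841 ± √40.299) / 9.81 = (8.841 ± 6.348) / 9.81 → t = 0.2541 s or 1.548 s.
The descending-branch root is 1.548 s.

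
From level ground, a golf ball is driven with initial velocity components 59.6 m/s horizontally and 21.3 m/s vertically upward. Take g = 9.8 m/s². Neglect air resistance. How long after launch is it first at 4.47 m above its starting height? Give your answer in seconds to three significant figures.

0.221 s

Set y = v_y0 t − ½ g t² = 4.47: 4.900 t² − 21.30 t + 4.47 = 0.
Quadratic formula: t = (21.30 ± √366.08) / 9.80 = (21.30 ± 19.13) / 9.80 → t = 0.2211 s or 4.126 s.
The first (ascending) time is 0.2211 s.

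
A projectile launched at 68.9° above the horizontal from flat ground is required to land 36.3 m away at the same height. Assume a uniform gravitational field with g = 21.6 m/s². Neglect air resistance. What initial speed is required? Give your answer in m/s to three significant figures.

From R = (v₀² / g) sin 2θ: v₀ = √(gR / sin 2θ).
v₀ = √(21.6 × 36.3 / sin 137.8°) = √(784.1 / 0.6717) = √1167.3 = 34.17 m/s.

34.2 m/s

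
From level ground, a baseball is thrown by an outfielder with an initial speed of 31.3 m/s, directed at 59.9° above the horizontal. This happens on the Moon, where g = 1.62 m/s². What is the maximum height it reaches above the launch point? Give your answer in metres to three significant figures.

226 m

Horizontal component vₓ = 31.30 cos 59.9° = 15.70 m/s; vertical v_y0 = 31.30 sin 59.9° = 27.08 m/s.
Maximum height: H = v_y0² / (2g) = 27.08² / (2 × 1.62) = 226.3 m.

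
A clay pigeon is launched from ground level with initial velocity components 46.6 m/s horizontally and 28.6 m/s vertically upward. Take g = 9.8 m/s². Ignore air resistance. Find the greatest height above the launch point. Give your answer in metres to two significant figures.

42 m

At the apex v_y = 0, so H = v_y0²/(2g) = 28.60²/19.60 = 41.73 m.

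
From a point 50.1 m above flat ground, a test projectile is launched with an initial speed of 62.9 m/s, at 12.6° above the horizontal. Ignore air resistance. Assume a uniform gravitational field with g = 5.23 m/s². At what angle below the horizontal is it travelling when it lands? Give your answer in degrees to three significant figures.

Resolve: vₓ = 62.90 cos 12.6° = 61.39 m/s and v_y0 = 62.90 sin 12.6° = 13.72 m/s.
The projectile lands when y = 50.1 + (13.72) t − ½·5.23·t² = 0. Positive root: t = (13.72 + √(13.72² + 2·5.23·50.1)) / 5.23 = (13.72 + 26.69) / 5.23 = 7.727 s.
At impact: v_y = v_y0 − g t = −26.69 m/s; vₓ = 61.39 m/s.
Angle below horizontal: arctan(|v_y|/vₓ) = arctan(26.69/61.39) = 23.50°.

23.5°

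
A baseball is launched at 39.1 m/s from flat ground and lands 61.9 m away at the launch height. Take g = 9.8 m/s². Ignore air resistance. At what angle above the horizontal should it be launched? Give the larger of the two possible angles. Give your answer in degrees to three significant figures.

78.3°

From R = (v₀²/g) sin 2θ: sin 2θ = 9.80 × 61.9 / 1528.8 = 0.3968.
2θ = 23.38° or 180° − 23.38° = 156.6°, so θ = 11.69° or 78.31°.
The larger angle is 78.31°.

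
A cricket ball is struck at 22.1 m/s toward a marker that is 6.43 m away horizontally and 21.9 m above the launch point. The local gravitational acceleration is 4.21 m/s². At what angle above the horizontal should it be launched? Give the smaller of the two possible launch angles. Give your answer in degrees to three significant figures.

75.4°

Trajectory: y = x tanθ − g x² (1 + tan²θ)/(2v₀²). With x = 6.43, y = 21.9, v₀ = 22.1, g = 4.21:
0.1782 tan²θ − 6.43 tanθ + (22.08) = 0.
tanθ = [6.43 ± √(6.43² − 4 × 0.1782 × (22.08))] / (2 × 0.1782) = (6.43 ± 5.060) / 0.3564, giving tanθ = 3.843 or 32.24.
θ = 75.41° or 88.22°; the smaller is 75.41°.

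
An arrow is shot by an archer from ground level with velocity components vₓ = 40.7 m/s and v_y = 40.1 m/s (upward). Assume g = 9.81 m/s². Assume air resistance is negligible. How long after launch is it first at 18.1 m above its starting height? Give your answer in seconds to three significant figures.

0.479 s

Height y(t) = 40.10 t − 4.905 t² = 18.1 gives 4.905 t² − 40.10 t + 18.1 = 0.
Quadratic formula: t = (40.10 ± √1252.9) / 9.81 = (40.10 ± 35.40) / 9.81 → t = 0.4795 s or 7.696 s.
The first (ascending) time is 0.4795 s.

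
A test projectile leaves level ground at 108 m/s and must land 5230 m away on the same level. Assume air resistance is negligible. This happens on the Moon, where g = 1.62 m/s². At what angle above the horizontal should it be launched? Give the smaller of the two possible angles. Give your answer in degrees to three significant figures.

23.3°

Level-ground range R = v₀² sin(2θ)/g ⇒ sin(2θ) = gR/v₀² = 1.62 × 5230 / 108² = 0.7264.
2θ = 46.58° or 180° − 46.58° = 133.4°, so θ = 23.29° or 66.71°.
The smaller angle is 23.29°.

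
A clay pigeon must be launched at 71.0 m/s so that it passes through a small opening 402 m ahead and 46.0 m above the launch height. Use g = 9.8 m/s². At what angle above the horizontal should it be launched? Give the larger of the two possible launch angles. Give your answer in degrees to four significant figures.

61.82°

Trajectory: y = x tanθ − g x² (1 + tan²θ)/(2v₀²). With x = 402, y = 46.0, v₀ = 71.0, g = 9.80:
157.1 tan²θ − 402 tanθ + (203.1) = 0.
tanθ = [402 ± √(402² − 4 × 157.1 × (203.1))] / (2 × 157.1) = (402 ± 184.4) / 314.2, giving tanθ = 0.6927 or 1.866.
θ = 34.71° or 61.82°; the larger is 61.82°.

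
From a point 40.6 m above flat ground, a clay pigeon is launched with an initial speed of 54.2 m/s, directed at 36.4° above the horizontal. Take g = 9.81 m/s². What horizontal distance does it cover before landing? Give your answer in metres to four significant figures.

333.3 m

Horizontal component vₓ = 54.20 cos 36.4° = 43.63 m/s; vertical v_y0 = 54.20 sin 36.4° = 32.16 m/s.
Vertical motion (up positive, ground at y = 0): 4.905 t² − (32.16) t − 40.6 = 0, so t = (32.16 + √(32.16² + 2·9.81·40.6)) / 9.81 = (32.16 + 42.79) / 9.81 = 7.641 s.
Horizontal distance: R = vₓ t = 43.63 × 7.641 = 333.3 m.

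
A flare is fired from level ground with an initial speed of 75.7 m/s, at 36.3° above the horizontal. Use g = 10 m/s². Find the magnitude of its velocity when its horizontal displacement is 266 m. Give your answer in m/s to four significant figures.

61.02 m/s

Components: vₓ = 75.70 cos 36.3° = 61.01 m/s, v_y0 = 75.70 sin 36.3° = 44.82 m/s.
Time to reach x = 266 m: t = x/vₓ = 266/61.01 = 4.360 s.
Vertical velocity there: v_y = v_y0 − g t = 44.82 − 10.0 × 4.360 = 1.215 m/s.
Speed: √(vₓ² + v_y²) = √(61.01² + 1.215²) = 61.02 m/s.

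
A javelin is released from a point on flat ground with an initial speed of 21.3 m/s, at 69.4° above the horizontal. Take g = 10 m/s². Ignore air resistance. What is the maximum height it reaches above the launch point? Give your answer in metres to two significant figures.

20 m

Components: vₓ = 21.30 cos 69.4° = 7.494 m/s, v_y0 = 21.30 sin 69.4° = 19.94 m/s.
Maximum height: H = v_y0² / (2g) = 19.94² / (2 × 10.0) = 19.88 m.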